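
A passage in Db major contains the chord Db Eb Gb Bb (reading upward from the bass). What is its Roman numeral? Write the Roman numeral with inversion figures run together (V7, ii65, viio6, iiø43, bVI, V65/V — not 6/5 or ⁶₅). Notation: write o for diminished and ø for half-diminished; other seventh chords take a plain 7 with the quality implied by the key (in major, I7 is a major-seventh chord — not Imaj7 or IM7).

ii42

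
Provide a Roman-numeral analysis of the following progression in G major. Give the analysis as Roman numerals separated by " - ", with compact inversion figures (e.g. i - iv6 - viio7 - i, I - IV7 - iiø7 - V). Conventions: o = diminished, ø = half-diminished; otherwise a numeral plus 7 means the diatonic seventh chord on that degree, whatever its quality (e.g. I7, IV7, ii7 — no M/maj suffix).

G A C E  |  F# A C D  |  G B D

ii42 - V65 - I

G-A-C-E has root A, degree 2 in G major, so ii42.
F#-A-C-D has root D, degree 5 in G major, so V65.
G-B-D: root G is the tonic; major triad there is I.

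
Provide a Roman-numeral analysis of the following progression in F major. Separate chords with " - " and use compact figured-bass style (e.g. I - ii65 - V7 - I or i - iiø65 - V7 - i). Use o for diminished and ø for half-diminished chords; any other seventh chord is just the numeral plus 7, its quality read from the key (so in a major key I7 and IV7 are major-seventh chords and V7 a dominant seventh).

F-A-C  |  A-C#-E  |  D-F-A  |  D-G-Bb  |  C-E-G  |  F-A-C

F-A-C: major triad on F = scale degree 1 → I.
A-C#-E is the secondary dominant of vi (major triad on A): V/vi.
D-F-A: minor triad on D = scale degree 6 → vi.
D-G-Bb: minor triad on G = scale degree 2 → ii64.
C-E-G: major triad on C = scale degree 5 → V.
F-A-C has root F, degree 1 in F major, so I.

I - V/vi - vi - ii64 - V - I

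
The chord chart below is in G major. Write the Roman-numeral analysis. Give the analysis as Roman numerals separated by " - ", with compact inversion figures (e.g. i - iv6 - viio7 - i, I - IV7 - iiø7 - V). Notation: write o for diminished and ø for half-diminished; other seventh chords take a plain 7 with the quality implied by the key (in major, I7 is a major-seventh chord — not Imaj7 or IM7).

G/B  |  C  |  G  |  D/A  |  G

I6 - IV - I - V64 - I

G/B: major triad on G = scale degree 1 → I6.
C: major triad on C = scale degree 4 → IV.
G: major triad on G = scale degree 1 → I.
D/A: major triad on D = scale degree 5 → V64.
G: major triad on G = scale degree 1 → I.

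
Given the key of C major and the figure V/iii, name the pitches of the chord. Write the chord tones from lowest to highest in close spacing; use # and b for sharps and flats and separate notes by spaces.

B D# F#

The slash means an applied dominant: we want the dominant of iii. In C major, iii is E minor, and its dominant is built on B.
Building a major triad on B gives B-D#-F#.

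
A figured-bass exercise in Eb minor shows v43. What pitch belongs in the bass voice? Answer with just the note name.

v in Eb minor has root Bb; the chord is Bb-Db-F-Ab.
The figure 43 means second inversion — the fifth is in the bass.

F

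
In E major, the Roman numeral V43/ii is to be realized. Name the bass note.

G#

The applied chord V43/ii is rooted on C#: C#-E#-G#-B.
The figure 43 means second inversion — the fifth is in the bass.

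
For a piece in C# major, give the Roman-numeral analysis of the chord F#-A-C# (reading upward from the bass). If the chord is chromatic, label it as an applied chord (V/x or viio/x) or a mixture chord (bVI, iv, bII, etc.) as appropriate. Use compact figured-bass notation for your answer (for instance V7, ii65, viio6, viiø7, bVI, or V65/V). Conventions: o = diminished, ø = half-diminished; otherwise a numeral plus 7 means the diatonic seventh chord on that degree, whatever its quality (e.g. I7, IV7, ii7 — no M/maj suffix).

iv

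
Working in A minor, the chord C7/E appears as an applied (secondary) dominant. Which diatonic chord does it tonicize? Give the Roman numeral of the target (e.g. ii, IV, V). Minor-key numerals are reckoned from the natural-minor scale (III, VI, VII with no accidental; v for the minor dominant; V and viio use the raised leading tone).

VI

The chord is a dominant seventh chord on C.
A dominant resolves down a perfect fifth: C → F. In A minor, F is scale degree 6, i.e. VI.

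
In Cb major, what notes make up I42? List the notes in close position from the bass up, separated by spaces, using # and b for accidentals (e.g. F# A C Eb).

In Cb major, scale degree 1 is Cb, and the diatonic chord built there is a major seventh chord.
That chord is spelled Cb-Eb-Gb-Bb.
The figured bass 42 indicates third inversion, placing the seventh (Bb) in the bass: Bb-Cb-Eb-Gb.

Bb Cb Eb Gb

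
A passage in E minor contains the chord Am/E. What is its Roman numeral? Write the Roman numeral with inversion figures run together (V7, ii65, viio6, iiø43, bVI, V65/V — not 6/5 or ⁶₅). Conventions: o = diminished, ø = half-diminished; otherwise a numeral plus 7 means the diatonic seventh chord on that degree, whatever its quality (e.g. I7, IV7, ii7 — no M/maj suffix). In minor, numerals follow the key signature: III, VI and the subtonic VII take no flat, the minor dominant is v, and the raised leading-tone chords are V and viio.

The pitches A-C-E form a minor triad rooted on A.
In E minor, A is the subdominant; the diatonic minor triad there is iv.
With E in the bass the chord is in second inversion, so the figured bass is 64.

iv64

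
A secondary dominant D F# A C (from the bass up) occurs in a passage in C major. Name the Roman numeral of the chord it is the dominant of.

The chord is a dominant seventh chord on D.
A dominant resolves down a perfect fifth: D → G. In C major, G is scale degree 5, i.e. V.

V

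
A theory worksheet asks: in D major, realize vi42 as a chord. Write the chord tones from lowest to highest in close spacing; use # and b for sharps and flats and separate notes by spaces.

In D major, the submediant is B, and the diatonic chord built there is a minor seventh chord.
Stacking thirds from B gives B-D-F#-A.
With the 42 figure the chord is in third inversion; from the bass A upward in close position it reads A-B-D-F#.

A B D F#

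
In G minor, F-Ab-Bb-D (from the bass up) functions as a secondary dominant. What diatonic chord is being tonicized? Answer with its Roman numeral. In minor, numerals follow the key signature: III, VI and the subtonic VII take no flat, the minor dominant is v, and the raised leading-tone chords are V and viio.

VI

The chord is a dominant seventh chord on Bb.
A dominant resolves down a perfect fifth: Bb → Eb. In G minor, Eb is scale degree 6, i.e. VI.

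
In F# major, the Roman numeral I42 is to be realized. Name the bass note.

I in F# major has root F#; the chord is F#-A#-C#-E#.
The figure 42 means third inversion — the seventh is in the bass.

E#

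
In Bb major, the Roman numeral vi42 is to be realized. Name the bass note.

F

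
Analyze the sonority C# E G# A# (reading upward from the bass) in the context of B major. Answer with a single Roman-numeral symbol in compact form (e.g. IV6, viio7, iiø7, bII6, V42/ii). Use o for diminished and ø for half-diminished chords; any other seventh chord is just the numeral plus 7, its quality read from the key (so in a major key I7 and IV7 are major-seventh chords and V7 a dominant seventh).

Stacked in thirds the chord is A#-C#-E-G#: a half-diminished seventh chord on A#.
A# is scale degree 7 in B major, and a half-diminished seventh chord on that degree is written viiø7.
With C# in the bass the chord is in first inversion, so the figured bass is 65.

viiø65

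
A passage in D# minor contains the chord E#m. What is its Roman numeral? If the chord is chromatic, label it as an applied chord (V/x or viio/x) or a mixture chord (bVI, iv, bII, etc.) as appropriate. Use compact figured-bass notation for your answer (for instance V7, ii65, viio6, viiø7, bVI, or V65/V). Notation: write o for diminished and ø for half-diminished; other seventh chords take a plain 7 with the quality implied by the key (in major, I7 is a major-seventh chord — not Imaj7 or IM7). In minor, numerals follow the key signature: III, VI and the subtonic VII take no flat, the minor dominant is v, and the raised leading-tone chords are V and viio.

ii

The pitches E#-G#-B# form a minor triad rooted on E#.
E# is the second degree of D# minor. This is the minor supertonic, borrowed from the parallel major (the Dorian ii).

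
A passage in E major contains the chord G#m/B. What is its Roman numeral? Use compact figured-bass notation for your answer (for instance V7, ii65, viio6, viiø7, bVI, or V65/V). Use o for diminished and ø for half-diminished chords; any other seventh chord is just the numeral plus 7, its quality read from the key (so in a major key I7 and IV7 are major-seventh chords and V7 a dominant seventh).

Stacked in thirds the chord is G#-B-D#: a minor triad on G#.
In E major, G# is the mediant; the diatonic minor triad there is iii.
With B in the bass the chord is in first inversion, so the figured bass is 6.

iii6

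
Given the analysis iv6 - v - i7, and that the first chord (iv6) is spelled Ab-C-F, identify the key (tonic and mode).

C minor

iv6 is given as Ab-C-F — a minor triad with root F.
iv6 on F implies F is the subdominant; that puts the tonic at C, and the lowercase numeral fits minor mode.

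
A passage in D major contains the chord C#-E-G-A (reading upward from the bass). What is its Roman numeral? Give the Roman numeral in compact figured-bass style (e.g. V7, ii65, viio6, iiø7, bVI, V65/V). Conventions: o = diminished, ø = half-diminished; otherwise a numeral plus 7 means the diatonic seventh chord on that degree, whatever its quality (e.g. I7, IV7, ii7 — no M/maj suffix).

V65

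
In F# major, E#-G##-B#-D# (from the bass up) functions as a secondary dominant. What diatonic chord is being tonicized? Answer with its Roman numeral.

The chord is a dominant seventh chord on E#.
A dominant resolves down a perfect fifth: E# → A#. In F# major, A# is scale degree 3, i.e. iii.

iii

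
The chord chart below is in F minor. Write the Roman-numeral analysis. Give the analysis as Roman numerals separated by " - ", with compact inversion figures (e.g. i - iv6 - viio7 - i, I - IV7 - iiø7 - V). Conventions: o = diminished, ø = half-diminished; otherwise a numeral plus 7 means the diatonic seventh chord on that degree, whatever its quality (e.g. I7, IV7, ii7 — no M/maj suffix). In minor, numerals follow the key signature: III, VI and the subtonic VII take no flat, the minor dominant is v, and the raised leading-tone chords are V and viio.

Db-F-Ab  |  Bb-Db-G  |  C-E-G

VI - iio6 - V

Db-F-Ab: root Db is the submediant; major triad there is VI.
Bb-Db-G: diminished triad on G = scale degree 2 → iio6.
C-E-G: major triad on C = scale degree 5 → V.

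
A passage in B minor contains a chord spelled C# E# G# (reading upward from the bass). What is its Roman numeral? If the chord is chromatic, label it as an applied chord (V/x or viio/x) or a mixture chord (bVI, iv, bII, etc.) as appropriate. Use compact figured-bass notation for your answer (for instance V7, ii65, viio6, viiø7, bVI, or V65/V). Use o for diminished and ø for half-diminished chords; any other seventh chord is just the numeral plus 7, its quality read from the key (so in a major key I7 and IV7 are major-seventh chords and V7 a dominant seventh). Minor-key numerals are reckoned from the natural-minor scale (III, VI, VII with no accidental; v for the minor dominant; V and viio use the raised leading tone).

The pitches C#-E#-G# form a major triad rooted on C#.
C# is not a diatonic chord root with this quality in B minor, but it lies a perfect fifth above F# (V), so the chord functions as an applied dominant of V.

V/V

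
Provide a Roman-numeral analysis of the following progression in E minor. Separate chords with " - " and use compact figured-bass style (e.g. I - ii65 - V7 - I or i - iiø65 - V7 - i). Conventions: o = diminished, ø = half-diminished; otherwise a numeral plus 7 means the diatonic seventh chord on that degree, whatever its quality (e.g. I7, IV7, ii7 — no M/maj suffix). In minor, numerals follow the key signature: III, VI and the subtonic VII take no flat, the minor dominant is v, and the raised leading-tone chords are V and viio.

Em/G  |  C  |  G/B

Em/G: minor triad on E = scale degree 1 → i6.
C: major triad on C = scale degree 6 → VI.
G/B: root G is the mediant; major triad there is III6.

i6 - VI - III6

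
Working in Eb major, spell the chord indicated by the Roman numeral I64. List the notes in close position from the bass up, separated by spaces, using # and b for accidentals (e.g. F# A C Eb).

Bb Eb G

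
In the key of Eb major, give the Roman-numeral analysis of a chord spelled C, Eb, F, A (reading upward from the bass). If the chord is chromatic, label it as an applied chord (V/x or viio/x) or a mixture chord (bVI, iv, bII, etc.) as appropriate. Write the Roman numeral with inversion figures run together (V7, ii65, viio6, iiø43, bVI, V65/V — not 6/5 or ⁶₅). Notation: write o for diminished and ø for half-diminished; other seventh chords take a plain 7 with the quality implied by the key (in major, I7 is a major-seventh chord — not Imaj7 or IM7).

The pitches F-A-C-Eb form a dominant seventh chord rooted on F.
F is not a diatonic chord root with this quality in Eb major, but it lies a perfect fifth above Bb (V), so the chord functions as an applied dominant of V.
With C in the bass the chord is in second inversion, so the figured bass is 43.

V43/V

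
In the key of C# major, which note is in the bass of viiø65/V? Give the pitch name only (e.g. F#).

A#

The applied chord viiø65/V is rooted on F##: F##-A#-C#-E#.
The figure 65 means first inversion — the third is in the bass.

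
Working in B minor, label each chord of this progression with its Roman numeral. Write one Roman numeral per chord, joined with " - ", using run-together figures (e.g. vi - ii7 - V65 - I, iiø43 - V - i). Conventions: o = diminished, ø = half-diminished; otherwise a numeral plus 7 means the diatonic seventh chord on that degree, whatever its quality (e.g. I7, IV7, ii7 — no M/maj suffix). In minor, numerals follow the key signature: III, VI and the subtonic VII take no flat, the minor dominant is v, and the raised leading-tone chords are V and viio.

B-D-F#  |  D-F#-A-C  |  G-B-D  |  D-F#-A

B-D-F# has root B, degree 1 in B minor, so i.
D-F#-A-C: a dominant seventh chord on D, the applied dominant of VI → V7/VI.
G-B-D: major triad on G = scale degree 6 → VI.
D-F#-A: major triad on D = scale degree 3 → III.

i - V7/VI - VI - III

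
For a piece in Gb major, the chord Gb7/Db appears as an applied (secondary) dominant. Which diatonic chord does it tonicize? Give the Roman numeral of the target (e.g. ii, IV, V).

IV

The chord is a dominant seventh chord on Gb.
A dominant resolves down a perfect fifth: Gb → Cb. In Gb major, Cb is scale degree 4, i.e. IV.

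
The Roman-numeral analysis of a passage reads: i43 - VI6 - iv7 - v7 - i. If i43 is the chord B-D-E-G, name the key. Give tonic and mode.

E minor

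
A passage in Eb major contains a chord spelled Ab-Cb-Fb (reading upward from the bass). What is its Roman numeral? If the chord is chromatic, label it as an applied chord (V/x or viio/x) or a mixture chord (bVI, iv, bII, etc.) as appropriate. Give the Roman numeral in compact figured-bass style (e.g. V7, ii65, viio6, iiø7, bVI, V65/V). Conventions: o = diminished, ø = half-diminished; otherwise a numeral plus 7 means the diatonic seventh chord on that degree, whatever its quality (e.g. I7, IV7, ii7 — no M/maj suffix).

bII6

The pitches Fb-Ab-Cb form a major triad rooted on Fb.
Fb is the lowered second degree of Eb major (diatonic 2 would be F). This is the Neapolitan sixth — a major triad on the lowered second degree, here in its customary first inversion.
With Ab in the bass the chord is in first inversion, so the figured bass is 6.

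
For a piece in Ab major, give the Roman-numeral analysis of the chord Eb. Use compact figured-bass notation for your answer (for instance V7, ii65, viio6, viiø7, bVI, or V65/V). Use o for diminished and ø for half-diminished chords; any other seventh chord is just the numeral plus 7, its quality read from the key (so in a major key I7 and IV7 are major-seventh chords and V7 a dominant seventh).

V

Stacked in thirds the chord is Eb-G-Bb: a major triad on Eb.
In Ab major, Eb is the dominant; the diatonic major triad there is V.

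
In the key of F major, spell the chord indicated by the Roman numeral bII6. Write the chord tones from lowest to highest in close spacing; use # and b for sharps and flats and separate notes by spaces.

Bb Db Gb

bII6 is the Neapolitan sixth — a major triad on the lowered second degree, here in its customary first inversion. In F major that root is Gb.
So the chord is Gb-Bb-Db.
With the 6 figure the chord is in first inversion; from the bass Bb upward in close position it reads Bb-Db-Gb.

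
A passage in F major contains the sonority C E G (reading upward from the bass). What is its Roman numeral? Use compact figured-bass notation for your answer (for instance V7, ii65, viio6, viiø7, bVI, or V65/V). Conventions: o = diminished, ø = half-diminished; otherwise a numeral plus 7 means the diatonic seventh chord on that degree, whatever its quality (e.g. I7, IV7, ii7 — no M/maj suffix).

The pitches C-E-G form a major triad rooted on C.
C is scale degree 5 in F major, and a major triad on that degree is written V.

V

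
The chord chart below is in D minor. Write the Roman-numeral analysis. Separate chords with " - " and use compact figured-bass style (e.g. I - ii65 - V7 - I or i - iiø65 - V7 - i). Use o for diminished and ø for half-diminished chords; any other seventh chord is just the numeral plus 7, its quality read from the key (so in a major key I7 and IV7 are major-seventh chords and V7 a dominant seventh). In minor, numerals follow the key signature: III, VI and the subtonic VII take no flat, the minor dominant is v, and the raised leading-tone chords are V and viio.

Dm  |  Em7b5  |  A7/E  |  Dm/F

i - iiø7 - V43 - i6

Dm: minor triad on D = scale degree 1 → i.
Em7b5: half-diminished seventh chord on E = scale degree 2 → iiø7.
A7/E has root A, degree 5 in D minor, so V43.
Dm/F: minor triad on D = scale degree 1 → i6.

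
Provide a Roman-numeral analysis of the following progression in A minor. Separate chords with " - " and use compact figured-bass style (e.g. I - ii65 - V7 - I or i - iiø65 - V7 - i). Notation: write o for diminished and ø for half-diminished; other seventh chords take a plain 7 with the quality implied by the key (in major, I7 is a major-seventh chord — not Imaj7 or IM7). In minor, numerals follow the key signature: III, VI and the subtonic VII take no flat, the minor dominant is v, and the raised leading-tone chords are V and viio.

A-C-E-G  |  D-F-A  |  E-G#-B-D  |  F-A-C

i7 - iv - V7 - VI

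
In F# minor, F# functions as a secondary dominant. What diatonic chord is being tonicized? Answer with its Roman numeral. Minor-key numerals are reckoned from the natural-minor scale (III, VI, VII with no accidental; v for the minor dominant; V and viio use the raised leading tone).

The chord is a major triad on F#.
A dominant resolves down a perfect fifth: F# → B. In F# minor, B is scale degree 4, i.e. iv.

iv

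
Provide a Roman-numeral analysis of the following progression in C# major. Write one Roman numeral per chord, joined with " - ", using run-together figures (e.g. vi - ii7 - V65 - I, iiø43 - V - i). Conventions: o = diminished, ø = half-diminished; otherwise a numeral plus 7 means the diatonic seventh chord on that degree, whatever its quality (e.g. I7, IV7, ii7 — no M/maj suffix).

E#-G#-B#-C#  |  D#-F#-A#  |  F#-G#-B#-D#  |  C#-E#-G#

E#-G#-B#-C#: major seventh chord on C# = scale degree 1 → I65.
D#-F#-A#: minor triad on D# = scale degree 2 → ii.
F#-G#-B#-D# has root G#, degree 5 in C# major, so V42.
C#-E#-G# has root C#, degree 1 in C# major, so I.

I65 - ii - V42 - I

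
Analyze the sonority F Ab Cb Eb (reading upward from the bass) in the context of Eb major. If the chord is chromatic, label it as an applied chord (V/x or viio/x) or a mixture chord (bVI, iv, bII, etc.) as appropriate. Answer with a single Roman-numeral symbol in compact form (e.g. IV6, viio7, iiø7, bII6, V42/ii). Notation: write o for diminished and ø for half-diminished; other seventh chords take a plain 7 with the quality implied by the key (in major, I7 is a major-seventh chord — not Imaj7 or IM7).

iiø7

The pitches F-Ab-Cb-Eb form a half-diminished seventh chord rooted on F.
F is the second degree of Eb major. This is the half-diminished supertonic seventh, borrowed from the parallel minor.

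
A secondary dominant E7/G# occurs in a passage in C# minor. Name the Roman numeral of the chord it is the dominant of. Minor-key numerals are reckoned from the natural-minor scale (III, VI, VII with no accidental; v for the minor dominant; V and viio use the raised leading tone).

VI

The chord is a dominant seventh chord on E.
A dominant resolves down a perfect fifth: E → A. In C# minor, A is scale degree 6, i.e. VI.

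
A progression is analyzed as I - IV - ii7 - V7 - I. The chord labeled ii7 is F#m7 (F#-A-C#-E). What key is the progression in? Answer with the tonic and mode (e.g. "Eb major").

E major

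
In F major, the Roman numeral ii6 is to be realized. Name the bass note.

Bb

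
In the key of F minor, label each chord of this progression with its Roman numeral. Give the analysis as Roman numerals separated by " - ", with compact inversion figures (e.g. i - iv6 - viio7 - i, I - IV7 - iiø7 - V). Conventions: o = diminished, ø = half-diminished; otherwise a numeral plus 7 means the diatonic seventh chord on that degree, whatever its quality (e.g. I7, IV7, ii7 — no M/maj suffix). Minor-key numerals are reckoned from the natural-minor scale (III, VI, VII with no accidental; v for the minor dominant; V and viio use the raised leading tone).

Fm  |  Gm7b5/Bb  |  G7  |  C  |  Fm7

Fm: root F is the tonic; minor triad there is i.
Gm7b5/Bb: root G is the supertonic; half-diminished seventh chord there is iiø65.
G7 is the secondary dominant of V (dominant seventh chord on G): V7/V.
C has root C, degree 5 in F minor, so V.
Fm7: root F is the tonic; minor seventh chord there is i7.

i - iiø65 - V7/V - V - i7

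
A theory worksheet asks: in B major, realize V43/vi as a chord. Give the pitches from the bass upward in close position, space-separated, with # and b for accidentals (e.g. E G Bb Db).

A# C# D# F##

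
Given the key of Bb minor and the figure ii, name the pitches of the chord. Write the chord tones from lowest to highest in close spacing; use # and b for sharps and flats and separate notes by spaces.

ii is the minor supertonic, borrowed from the parallel major (the Dorian ii). In Bb minor that root is C.
So the chord is C-Eb-G.

C Eb G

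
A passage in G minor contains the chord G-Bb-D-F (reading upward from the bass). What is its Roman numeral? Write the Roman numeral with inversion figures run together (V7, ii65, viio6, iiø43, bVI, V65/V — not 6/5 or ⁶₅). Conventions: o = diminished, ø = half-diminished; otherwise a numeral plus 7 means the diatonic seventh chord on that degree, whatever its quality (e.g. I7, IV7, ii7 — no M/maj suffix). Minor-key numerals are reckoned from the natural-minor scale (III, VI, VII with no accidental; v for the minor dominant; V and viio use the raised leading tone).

i7

Stacked in thirds the chord is G-Bb-D-F: a minor seventh chord on G.
G is scale degree 1 in G minor, and a minor seventh chord on that degree is written i7.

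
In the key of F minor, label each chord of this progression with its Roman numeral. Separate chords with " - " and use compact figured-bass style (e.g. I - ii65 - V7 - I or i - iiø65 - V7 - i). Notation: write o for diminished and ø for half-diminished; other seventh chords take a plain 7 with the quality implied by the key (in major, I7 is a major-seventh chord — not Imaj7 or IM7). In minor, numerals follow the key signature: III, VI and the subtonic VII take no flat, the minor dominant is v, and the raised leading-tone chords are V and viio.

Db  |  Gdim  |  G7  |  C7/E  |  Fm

Db has root Db, degree 6 in F minor, so VI.
Gdim: diminished triad on G = scale degree 2 → iio.
G7: a dominant seventh chord on G, the applied dominant of V → V7/V.
C7/E: dominant seventh chord on C = scale degree 5 → V65.
Fm: root F is the tonic; minor triad there is i.

VI - iio - V7/V - V65 - i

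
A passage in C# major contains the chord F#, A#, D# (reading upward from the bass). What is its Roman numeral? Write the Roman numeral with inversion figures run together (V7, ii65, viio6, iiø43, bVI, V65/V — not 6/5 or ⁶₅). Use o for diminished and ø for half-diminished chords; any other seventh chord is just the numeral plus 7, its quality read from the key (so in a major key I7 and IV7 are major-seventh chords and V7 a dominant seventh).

ii6

Stacked in thirds the chord is D#-F#-A#: a minor triad on D#.
In C# major, D# is the supertonic; the diatonic minor triad there is ii.
With F# in the bass the chord is in first inversion, so the figured bass is 6.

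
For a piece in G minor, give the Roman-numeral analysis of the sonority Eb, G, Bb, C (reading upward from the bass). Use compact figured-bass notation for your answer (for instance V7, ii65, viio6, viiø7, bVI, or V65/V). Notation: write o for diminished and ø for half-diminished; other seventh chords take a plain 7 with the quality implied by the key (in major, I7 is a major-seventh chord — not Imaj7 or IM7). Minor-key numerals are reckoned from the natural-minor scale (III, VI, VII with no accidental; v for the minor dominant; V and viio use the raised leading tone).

iv65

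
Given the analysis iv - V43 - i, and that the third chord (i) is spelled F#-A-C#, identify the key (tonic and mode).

The chord F#m is a minor triad rooted on F#; its label is i.
If F# is scale degree 1 and the mode makes that degree carry a minor triad, the tonic is F# and the mode is minor.

F# minor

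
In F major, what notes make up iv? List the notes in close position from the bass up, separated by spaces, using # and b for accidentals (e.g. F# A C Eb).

Bb Db F

Scale degree 4 in F major is Bb; here the chord built on it is altered to a minor triad. iv is the minor subdominant, borrowed from the parallel minor.
So the chord is Bb-Db-F, a minor triad.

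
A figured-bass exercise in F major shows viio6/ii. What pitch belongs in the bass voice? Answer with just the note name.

The applied chord viio6/ii is rooted on F#: F#-A-C.
The figure 6 means first inversion — the third is in the bass.

A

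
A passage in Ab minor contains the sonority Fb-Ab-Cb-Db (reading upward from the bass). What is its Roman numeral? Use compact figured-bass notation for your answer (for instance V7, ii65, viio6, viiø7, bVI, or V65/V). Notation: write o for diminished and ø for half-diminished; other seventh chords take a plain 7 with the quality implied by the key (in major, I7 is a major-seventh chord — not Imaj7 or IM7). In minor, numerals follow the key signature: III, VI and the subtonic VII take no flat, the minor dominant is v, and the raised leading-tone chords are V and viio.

iv65

Stacked in thirds the chord is Db-Fb-Ab-Cb: a minor seventh chord on Db.
In Ab minor, Db is the subdominant; the diatonic minor seventh chord there is iv7.
With Fb in the bass the chord is in first inversion, so the figured bass is 65.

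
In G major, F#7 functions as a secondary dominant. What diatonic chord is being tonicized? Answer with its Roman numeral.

iii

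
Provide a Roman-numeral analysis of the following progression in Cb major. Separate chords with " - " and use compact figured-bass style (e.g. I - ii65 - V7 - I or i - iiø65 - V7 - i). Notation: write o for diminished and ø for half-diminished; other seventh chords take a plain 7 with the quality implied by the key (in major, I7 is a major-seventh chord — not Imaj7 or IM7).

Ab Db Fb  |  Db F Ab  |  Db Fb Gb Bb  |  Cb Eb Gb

ii64 - V/V - V43 - I

Ab-Db-Fb: minor triad on Db = scale degree 2 → ii64.
Db-F-Ab is the secondary dominant of V (major triad on Db): V/V.
Db-Fb-Gb-Bb has root Gb, degree 5 in Cb major, so V43.
Cb-Eb-Gb: major triad on Cb = scale degree 1 → I.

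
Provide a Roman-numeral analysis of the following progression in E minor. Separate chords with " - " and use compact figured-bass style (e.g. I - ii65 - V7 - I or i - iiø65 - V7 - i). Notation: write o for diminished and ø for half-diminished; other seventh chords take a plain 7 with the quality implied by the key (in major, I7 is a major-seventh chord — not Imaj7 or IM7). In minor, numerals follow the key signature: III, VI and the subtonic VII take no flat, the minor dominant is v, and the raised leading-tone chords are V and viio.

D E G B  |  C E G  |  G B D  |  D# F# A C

i42 - VI - III - viio7

D-E-G-B has root E, degree 1 in E minor, so i42.
C-E-G: root C is the submediant; major triad there is VI.
G-B-D has root G, degree 3 in E minor, so III.
D#-F#-A-C has root D#, degree 7 in E minor, so viio7.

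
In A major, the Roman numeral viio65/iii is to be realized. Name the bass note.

D#

The applied chord viio65/iii is rooted on B#: B#-D#-F#-A.
The figure 65 means first inversion — the third is in the bass.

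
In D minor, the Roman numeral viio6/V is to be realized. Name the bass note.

B

The applied chord viio6/V is rooted on G#: G#-B-D.
The figure 6 means first inversion — the third is in the bass.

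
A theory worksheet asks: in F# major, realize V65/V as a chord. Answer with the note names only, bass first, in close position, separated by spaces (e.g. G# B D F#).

B# D# F# G#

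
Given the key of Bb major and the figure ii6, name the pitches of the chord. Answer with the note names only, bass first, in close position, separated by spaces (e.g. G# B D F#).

Eb G C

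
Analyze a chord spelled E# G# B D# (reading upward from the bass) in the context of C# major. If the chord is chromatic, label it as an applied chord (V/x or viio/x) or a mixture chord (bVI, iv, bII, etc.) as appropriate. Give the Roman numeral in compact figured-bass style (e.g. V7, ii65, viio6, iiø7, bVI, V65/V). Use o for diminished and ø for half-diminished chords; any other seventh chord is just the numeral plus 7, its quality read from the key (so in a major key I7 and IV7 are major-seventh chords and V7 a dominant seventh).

viiø7/IV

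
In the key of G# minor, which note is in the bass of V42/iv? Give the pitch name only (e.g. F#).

F#

The applied chord V42/iv is rooted on G#: G#-B#-D#-F#.
The figure 42 means third inversion — the seventh is in the bass.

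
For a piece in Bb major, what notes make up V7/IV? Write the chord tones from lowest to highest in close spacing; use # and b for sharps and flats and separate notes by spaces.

The slash means an applied dominant: we want the dominant of IV. In Bb major, IV is Eb major, and its dominant is built on Bb.
Building a dominant seventh chord on Bb gives Bb-D-F-Ab.

Bb D F Ab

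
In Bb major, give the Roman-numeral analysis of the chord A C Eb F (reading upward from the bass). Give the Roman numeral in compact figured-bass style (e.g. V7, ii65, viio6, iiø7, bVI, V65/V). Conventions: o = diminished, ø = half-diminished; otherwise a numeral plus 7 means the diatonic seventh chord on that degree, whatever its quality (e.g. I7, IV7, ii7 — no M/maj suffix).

V65

Stacked in thirds the chord is F-A-C-Eb: a dominant seventh chord on F.
F is scale degree 5 in Bb major, and a dominant seventh chord on that degree is written V7.
With A in the bass the chord is in first inversion, so the figured bass is 65.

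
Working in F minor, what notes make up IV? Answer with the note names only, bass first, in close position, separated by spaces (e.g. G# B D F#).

Bb D F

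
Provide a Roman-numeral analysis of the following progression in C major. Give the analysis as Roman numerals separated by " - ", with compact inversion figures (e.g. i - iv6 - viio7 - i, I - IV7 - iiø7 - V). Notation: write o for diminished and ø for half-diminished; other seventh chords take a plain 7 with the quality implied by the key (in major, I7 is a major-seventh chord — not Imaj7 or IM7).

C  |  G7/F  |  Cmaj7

I - V42 - I7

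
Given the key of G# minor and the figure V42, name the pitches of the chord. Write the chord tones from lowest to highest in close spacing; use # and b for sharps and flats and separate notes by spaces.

C# D# F## A#

In G# minor, the dominant is D#. The dominant is major (leading tone raised), so V is a dominant seventh chord.
That chord is spelled D#-F##-A#-C#.
The figured bass 42 indicates third inversion, placing the seventh (C#) in the bass: C#-D#-F##-A#.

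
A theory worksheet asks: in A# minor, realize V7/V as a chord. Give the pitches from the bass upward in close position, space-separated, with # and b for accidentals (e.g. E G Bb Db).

B# D## F## A#

V7/V is a secondary dominant — the dominant seventh of V. V in A# minor is E#, so the applied chord's root is B#, a perfect fifth above.
Building a dominant seventh chord on B# gives B#-D##-F##-A#.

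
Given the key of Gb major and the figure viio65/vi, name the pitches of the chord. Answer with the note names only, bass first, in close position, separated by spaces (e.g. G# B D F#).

F Ab Cb D

The slash marks an applied leading-tone chord: viio of vi. In Gb major, vi is Eb, so the leading tone to it is D, a half step below.
Building a fully diminished seventh chord on D gives D-F-Ab-Cb.
The figured bass 65 indicates first inversion, placing the third (F) in the bass: F-Ab-Cb-D.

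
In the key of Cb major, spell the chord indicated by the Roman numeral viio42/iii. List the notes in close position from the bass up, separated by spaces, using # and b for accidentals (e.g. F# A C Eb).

Cb D F Ab

The slash marks an applied leading-tone chord: viio of iii. In Cb major, iii is Eb, so the leading tone to it is D, a half step below.
Building a fully diminished seventh chord on D gives D-F-Ab-Cb.
With the 42 figure the chord is in third inversion; from the bass Cb upward in close position it reads Cb-D-F-Ab.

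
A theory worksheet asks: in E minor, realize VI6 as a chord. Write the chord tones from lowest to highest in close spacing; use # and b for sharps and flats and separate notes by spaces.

The numeral's case and figure indicate a major triad. In E minor its root, the sixth degree, is C.
Stacking thirds from C gives C-E-G.
The figured bass 6 indicates first inversion, placing the third (E) in the bass: E-G-C.

E G C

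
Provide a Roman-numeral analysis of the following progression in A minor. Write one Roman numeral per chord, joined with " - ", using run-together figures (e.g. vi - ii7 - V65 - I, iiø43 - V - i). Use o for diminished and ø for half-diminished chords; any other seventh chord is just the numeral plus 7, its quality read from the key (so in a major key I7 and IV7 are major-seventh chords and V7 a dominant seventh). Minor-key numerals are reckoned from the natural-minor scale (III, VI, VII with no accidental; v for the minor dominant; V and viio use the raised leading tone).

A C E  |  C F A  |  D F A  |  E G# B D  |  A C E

A-C-E: minor triad on A = scale degree 1 → i.
C-F-A has root F, degree 6 in A minor, so VI64.
D-F-A: minor triad on D = scale degree 4 → iv.
E-G#-B-D has root E, degree 5 in A minor, so V7.
A-C-E: root A is the tonic; minor triad there is i.

i - VI64 - iv - V7 - i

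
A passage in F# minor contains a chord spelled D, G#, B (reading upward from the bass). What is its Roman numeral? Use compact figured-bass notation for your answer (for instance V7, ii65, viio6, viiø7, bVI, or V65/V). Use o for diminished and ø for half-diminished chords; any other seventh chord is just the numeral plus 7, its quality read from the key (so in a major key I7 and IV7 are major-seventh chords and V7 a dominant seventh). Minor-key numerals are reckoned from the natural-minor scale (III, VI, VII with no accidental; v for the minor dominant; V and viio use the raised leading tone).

iio64

The pitches G#-B-D form a diminished triad rooted on G#.
In F# minor, G# is the supertonic; the diatonic diminished triad there is iio.
With D in the bass the chord is in second inversion, so the figured bass is 64.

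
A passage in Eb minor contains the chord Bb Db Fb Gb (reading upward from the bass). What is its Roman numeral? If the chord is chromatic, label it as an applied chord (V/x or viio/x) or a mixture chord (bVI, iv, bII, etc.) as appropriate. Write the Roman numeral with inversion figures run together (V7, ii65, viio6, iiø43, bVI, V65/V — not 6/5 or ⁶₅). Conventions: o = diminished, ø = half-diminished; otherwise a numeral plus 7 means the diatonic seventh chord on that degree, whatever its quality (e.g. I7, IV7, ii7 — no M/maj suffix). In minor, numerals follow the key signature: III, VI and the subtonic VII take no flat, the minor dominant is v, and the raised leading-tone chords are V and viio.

The pitches Gb-Bb-Db-Fb form a dominant seventh chord rooted on Gb.
Gb is not a diatonic chord root with this quality in Eb minor, but it lies a perfect fifth above Cb (VI), so the chord functions as an applied dominant of VI.
With Bb in the bass the chord is in first inversion, so the figured bass is 65.

V65/VI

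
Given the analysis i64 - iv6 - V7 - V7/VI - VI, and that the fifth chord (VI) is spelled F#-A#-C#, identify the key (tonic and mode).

The anchor chord is a major triad on F#, labeled VI.
If F# is scale degree 6 and the mode makes that degree carry a major triad, the tonic is A# and the mode is minor.

A# minor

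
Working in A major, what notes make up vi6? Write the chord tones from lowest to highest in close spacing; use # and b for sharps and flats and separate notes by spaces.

In A major, the submediant is F#, and the diatonic chord built there is a minor triad.
That chord is spelled F#-A-C#.
With the 6 figure the chord is in first inversion; from the bass A upward in close position it reads A-C#-F#.

A C# F#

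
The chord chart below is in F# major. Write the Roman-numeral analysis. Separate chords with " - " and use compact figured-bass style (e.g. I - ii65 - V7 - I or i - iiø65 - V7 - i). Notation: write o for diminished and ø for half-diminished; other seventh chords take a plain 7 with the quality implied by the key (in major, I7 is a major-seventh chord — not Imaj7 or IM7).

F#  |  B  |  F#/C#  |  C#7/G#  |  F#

I - IV - I64 - V43 - I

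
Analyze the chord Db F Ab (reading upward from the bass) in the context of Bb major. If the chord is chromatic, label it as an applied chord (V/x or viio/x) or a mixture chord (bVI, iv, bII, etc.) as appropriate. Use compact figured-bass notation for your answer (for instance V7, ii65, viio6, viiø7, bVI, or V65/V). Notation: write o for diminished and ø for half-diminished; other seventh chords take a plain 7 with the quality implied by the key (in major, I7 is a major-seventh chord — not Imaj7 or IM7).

Stacked in thirds the chord is Db-F-Ab: a major triad on Db.
Db is the lowered third degree of Bb major (diatonic 3 would be D). This is a major triad on the lowered third degree, borrowed from the parallel minor.

bIII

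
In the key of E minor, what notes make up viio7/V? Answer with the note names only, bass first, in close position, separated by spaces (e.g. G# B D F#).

A# C# E G

The slash marks an applied leading-tone chord: viio of V. In E minor, V is B, so the leading tone to it is A#, a half step below.
Building a fully diminished seventh chord on A# gives A#-C#-E-G.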